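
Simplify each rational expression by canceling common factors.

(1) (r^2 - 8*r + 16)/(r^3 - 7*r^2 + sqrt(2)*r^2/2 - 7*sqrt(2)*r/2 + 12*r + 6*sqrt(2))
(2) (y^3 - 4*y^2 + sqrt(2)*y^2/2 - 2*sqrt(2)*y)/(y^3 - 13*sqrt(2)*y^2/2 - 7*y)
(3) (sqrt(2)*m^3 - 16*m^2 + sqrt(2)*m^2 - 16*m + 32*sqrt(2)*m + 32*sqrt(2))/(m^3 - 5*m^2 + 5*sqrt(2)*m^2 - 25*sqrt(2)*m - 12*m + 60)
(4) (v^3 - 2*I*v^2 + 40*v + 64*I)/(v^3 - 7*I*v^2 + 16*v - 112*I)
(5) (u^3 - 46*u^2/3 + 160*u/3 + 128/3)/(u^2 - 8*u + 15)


(1) = (2*r - 8)/(2*r^2 + r*(-6 + sqrt(2)) - 3*sqrt(2))
(2) = (4*y - 16)/(4*y - 28*sqrt(2))
(3) = (sqrt(2)*m^3 + m^2*(-16 + sqrt(2)) + m*(-16 + 32*sqrt(2)) + 32*sqrt(2))/(m^3 + m^2*(-5 + 5*sqrt(2)) + m*(-25*sqrt(2) - 12) + 60)
(4) = (v^2 - 6*I*v + 16)/(v^2 - 11*I*v - 28)
(5) = (3*u^3 - 46*u^2 + 160*u + 128)/(3*u^2 - 24*u + 45)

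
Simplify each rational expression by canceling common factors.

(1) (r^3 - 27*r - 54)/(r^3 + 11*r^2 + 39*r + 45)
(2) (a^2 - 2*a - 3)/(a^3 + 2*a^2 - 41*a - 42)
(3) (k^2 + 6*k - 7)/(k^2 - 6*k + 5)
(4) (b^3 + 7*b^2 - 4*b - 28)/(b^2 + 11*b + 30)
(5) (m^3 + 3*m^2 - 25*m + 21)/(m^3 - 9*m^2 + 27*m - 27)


(1) = (r - 6)/(r + 5)
(2) = (a - 3)/(a^2 + a - 42)
(3) = (k + 7)/(k - 5)
(4) = (b^3 + 7*b^2 - 4*b - 28)/(b^2 + 11*b + 30)
(5) = (m^2 + 6*m - 7)/(m^2 - 6*m + 9)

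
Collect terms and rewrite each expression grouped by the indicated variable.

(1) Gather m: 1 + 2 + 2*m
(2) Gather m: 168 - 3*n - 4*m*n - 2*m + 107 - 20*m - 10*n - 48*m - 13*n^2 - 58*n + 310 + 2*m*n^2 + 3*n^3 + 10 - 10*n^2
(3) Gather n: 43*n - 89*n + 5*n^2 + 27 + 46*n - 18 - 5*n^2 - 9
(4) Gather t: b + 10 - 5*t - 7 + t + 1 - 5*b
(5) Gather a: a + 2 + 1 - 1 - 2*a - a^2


(1) = 2*m + 3
(2) = m*(2*n^2 - 4*n - 70) + 3*n^3 - 23*n^2 - 71*n + 595
(3) = 0
(4) = -4*b - 4*t + 4
(5) = -a^2 - a + 2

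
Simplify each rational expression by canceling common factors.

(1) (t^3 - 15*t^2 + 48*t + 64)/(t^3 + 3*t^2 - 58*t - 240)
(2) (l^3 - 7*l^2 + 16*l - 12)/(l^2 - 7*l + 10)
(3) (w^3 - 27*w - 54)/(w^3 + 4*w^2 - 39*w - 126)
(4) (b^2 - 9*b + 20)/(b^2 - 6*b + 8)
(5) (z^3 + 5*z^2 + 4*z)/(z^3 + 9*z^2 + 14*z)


(1) = (t^2 - 7*t - 8)/(t^2 + 11*t + 30)
(2) = (l^2 - 5*l + 6)/(l - 5)
(3) = (w + 3)/(w + 7)
(4) = (b - 5)/(b - 2)
(5) = (z^2 + 5*z + 4)/(z^2 + 9*z + 14)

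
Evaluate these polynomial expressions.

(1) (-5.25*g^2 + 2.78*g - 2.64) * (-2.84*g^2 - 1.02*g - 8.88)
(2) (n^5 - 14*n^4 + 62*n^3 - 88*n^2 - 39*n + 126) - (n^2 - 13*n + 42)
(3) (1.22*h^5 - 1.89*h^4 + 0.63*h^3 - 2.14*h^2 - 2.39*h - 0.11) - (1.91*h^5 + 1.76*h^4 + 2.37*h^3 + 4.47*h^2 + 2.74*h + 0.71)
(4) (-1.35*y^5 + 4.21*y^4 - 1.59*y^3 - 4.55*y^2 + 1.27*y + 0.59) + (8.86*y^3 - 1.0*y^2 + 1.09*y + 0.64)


(1) = 14.91*g^4 - 2.5402*g^3 + 51.282*g^2 - 21.9936*g + 23.4432
(2) = n^5 - 14*n^4 + 62*n^3 - 89*n^2 - 26*n + 84
(3) = -0.69*h^5 - 3.65*h^4 - 1.74*h^3 - 6.61*h^2 - 5.13*h - 0.82
(4) = -1.35*y^5 + 4.21*y^4 + 7.27*y^3 - 5.55*y^2 + 2.36*y + 1.23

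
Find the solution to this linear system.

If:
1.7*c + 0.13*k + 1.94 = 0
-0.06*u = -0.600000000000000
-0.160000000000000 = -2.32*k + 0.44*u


Then:
c = -1.29
k = 1.97
u = 10.00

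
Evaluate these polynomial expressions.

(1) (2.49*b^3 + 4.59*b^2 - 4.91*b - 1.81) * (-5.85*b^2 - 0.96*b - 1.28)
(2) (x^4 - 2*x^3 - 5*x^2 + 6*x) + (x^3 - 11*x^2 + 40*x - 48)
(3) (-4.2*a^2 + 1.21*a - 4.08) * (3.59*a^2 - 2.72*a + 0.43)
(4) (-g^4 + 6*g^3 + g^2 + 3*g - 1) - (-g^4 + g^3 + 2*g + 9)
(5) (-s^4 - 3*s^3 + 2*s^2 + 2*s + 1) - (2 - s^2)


(1) = -14.5665*b^5 - 29.2419*b^4 + 21.1299*b^3 + 9.4269*b^2 + 8.0224*b + 2.3168
(2) = x^4 - x^3 - 16*x^2 + 46*x - 48
(3) = -15.078*a^4 + 15.7679*a^3 - 19.7444*a^2 + 11.6179*a - 1.7544
(4) = 5*g^3 + g^2 + g - 10
(5) = -s^4 - 3*s^3 + 3*s^2 + 2*s - 1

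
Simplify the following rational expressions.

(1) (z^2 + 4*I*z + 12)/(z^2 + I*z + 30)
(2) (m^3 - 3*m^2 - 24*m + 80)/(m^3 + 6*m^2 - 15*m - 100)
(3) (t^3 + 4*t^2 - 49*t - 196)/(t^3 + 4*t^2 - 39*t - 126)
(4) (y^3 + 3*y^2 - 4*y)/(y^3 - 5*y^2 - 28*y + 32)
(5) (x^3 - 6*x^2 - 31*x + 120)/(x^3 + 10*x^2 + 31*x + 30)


(1) = (z - 2*I)/(z - 5*I)
(2) = (m - 4)/(m + 5)
(3) = (t^2 - 3*t - 28)/(t^2 - 3*t - 18)
(4) = y/(y - 8)
(5) = (x^2 - 11*x + 24)/(x^2 + 5*x + 6)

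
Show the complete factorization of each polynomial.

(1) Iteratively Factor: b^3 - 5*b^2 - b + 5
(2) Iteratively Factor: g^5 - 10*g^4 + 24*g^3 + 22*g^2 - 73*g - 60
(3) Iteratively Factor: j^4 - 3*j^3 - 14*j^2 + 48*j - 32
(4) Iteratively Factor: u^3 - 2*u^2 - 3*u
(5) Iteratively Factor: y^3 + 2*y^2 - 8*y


(1) = (b - 5)*(b^2 - 1) = (b - 5)*(b - 1)*(b + 1)
(2) = (g + 1)*(g^4 - 11*g^3 + 35*g^2 - 13*g - 60) = (g - 4)*(g + 1)*(g^3 - 7*g^2 + 7*g + 15) = (g - 5)*(g - 4)*(g + 1)*(g^2 - 2*g - 3) = (g - 5)*(g - 4)*(g - 3)*(g + 1)*(g + 1)
(3) = (j - 4)*(j^3 + j^2 - 10*j + 8) = (j - 4)*(j - 2)*(j^2 + 3*j - 4) = (j - 4)*(j - 2)*(j - 1)*(j + 4)
(4) = (u + 1)*(u^2 - 3*u) = (u - 3)*(u + 1)*(u)
(5) = (y)*(y^2 + 2*y - 8) = y*(y - 2)*(y + 4)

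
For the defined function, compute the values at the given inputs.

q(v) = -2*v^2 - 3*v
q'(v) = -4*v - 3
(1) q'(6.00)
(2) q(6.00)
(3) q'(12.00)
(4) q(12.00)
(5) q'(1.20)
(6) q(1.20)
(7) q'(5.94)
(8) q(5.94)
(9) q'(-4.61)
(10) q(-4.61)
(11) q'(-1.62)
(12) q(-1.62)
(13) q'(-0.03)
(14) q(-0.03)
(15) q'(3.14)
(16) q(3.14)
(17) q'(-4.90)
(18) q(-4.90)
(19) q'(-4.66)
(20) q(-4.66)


(1) = -27.00
(2) = -90.00
(3) = -51.00
(4) = -324.00
(5) = -7.80
(6) = -6.48
(7) = -26.76
(8) = -88.39
(9) = 15.44
(10) = -28.67
(11) = 3.48
(12) = -0.39
(13) = -2.88
(14) = 0.09
(15) = -15.56
(16) = -29.14
(17) = 16.60
(18) = -33.32
(19) = 15.64
(20) = -29.45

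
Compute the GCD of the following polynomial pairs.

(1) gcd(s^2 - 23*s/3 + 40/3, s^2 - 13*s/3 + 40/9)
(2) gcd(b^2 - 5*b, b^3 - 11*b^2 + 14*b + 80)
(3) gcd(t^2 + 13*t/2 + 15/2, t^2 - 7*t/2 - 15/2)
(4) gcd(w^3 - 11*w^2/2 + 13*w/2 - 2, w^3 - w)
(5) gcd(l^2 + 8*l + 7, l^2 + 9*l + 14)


(1) = gcd((s - 5)*(s - 8/3), (s - 8/3)*(s - 5/3)) = s - 8/3
(2) = b - 5
(3) = gcd((t + 3/2)*(t + 5), (t - 5)*(t + 3/2)) = t + 3/2
(4) = w - 1
(5) = gcd((l + 1)*(l + 7), (l + 2)*(l + 7)) = l + 7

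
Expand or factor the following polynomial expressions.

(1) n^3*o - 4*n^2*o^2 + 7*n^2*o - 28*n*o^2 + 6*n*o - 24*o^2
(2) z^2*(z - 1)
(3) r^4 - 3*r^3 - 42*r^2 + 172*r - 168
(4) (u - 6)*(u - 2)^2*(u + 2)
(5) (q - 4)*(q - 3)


(1) = (n + 6)*(n - 4*o)*(n*o + o)
(2) = z^3 - z^2
(3) = (r - 6)*(r - 2)^2*(r + 7)
(4) = u^4 - 8*u^3 + 8*u^2 + 32*u - 48
(5) = q^2 - 7*q + 12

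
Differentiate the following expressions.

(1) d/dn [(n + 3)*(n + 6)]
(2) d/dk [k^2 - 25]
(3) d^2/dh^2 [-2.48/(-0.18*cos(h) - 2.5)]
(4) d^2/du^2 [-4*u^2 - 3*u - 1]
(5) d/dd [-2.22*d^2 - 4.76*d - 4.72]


(1) = 2*n + 9
(2) = 2*k
(3) = (0.080352*sin(h)^2 + 1.116*cos(h) + 0.080352)/(0.18*cos(h) + 2.5)^3
(4) = -8
(5) = -4.44*d - 4.76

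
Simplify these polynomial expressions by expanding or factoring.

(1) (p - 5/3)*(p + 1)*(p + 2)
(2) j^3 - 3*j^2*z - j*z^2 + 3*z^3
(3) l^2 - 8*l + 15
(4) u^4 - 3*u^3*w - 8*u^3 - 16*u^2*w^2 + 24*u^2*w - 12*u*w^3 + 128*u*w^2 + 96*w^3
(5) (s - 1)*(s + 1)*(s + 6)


(1) = p^3 + 4*p^2/3 - 3*p - 10/3
(2) = (j - 3*z)*(j - z)*(j + z)
(3) = (l - 5)*(l - 3)
(4) = (u - 8)*(u - 6*w)*(u + w)*(u + 2*w)
(5) = s^3 + 6*s^2 - s - 6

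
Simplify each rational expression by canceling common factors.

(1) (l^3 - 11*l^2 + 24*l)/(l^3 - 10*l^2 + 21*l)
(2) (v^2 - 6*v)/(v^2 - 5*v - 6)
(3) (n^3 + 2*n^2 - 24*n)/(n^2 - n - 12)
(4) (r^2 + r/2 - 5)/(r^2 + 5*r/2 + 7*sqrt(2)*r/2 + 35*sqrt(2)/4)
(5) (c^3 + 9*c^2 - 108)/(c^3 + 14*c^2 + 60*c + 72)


(1) = (l - 8)/(l - 7)
(2) = v/(v + 1)
(3) = (n^2 + 6*n)/(n + 3)
(4) = (8*r - 16)/(8*r + 28*sqrt(2))
(5) = (c - 3)/(c + 2)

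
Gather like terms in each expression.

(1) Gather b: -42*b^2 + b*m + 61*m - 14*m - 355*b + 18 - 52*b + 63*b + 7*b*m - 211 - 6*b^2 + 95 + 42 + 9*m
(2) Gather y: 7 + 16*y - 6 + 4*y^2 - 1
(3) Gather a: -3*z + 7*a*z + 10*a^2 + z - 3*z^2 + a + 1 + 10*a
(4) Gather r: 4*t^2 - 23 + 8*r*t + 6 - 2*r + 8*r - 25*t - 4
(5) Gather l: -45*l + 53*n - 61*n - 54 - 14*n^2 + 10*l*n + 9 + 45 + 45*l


(1) = -48*b^2 + b*(8*m - 344) + 56*m - 56
(2) = 4*y^2 + 16*y
(3) = 10*a^2 + a*(7*z + 11) - 3*z^2 - 2*z + 1
(4) = r*(8*t + 6) + 4*t^2 - 25*t - 21
(5) = 10*l*n - 14*n^2 - 8*n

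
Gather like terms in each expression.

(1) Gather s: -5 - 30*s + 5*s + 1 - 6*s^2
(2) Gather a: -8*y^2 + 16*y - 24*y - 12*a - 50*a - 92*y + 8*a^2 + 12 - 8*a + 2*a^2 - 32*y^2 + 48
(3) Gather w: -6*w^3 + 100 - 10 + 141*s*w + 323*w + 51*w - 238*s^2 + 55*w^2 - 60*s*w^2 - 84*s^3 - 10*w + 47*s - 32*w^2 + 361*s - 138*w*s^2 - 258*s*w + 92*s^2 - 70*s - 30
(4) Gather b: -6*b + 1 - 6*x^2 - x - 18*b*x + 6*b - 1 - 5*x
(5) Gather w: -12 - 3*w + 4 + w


(1) = -6*s^2 - 25*s - 4
(2) = 10*a^2 - 70*a - 40*y^2 - 100*y + 60
(3) = -84*s^3 - 146*s^2 + 338*s - 6*w^3 + w^2*(23 - 60*s) + w*(-138*s^2 - 117*s + 364) + 60
(4) = -18*b*x - 6*x^2 - 6*x
(5) = -2*w - 8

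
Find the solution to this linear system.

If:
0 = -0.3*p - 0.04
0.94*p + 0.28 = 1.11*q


Then:
p = -0.13
q = 0.14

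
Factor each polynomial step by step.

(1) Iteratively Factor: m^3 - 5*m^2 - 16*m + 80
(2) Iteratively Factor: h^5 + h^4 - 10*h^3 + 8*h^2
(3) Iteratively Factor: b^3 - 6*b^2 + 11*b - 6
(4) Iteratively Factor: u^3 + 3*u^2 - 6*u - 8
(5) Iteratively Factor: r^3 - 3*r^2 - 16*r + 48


(1) = (m - 5)*(m^2 - 16) = (m - 5)*(m - 4)*(m + 4)
(2) = (h + 4)*(h^4 - 3*h^3 + 2*h^2) = (h - 2)*(h + 4)*(h^3 - h^2) = h*(h - 2)*(h + 4)*(h^2 - h) = h^2*(h - 2)*(h + 4)*(h - 1)
(3) = (b - 1)*(b^2 - 5*b + 6) = (b - 2)*(b - 1)*(b - 3)
(4) = (u + 1)*(u^2 + 2*u - 8) = (u + 1)*(u + 4)*(u - 2)
(5) = (r + 4)*(r^2 - 7*r + 12) = (r - 3)*(r + 4)*(r - 4)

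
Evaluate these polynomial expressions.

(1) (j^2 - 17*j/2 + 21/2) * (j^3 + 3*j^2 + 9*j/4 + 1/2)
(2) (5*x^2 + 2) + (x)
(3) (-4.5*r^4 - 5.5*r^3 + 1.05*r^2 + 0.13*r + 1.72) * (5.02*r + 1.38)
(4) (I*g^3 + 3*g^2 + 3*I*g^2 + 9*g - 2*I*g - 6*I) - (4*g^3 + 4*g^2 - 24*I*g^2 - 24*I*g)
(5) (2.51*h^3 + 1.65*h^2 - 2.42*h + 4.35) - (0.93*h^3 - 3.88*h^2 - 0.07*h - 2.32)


(1) = j^5 - 11*j^4/2 - 51*j^3/4 + 103*j^2/8 + 155*j/8 + 21/4
(2) = 5*x^2 + x + 2
(3) = -22.59*r^5 - 33.82*r^4 - 2.319*r^3 + 2.1016*r^2 + 8.8138*r + 2.3736
(4) = -4*g^3 + I*g^3 - g^2 + 27*I*g^2 + 9*g + 22*I*g - 6*I
(5) = 1.58*h^3 + 5.53*h^2 - 2.35*h + 6.67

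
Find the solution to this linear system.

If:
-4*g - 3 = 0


Then:
g = -3/4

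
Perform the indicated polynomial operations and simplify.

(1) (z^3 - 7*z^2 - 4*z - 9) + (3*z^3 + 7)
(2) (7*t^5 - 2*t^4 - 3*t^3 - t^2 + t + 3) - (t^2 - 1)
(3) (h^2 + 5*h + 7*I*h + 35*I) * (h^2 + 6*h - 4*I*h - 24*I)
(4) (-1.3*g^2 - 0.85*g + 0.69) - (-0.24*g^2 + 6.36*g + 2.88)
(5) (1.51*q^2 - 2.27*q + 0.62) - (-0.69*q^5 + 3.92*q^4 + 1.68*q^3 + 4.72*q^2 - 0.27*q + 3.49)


(1) = 4*z^3 - 7*z^2 - 4*z - 2
(2) = 7*t^5 - 2*t^4 - 3*t^3 - 2*t^2 + t + 4
(3) = h^4 + 11*h^3 + 3*I*h^3 + 58*h^2 + 33*I*h^2 + 308*h + 90*I*h + 840
(4) = -1.06*g^2 - 7.21*g - 2.19
(5) = 0.69*q^5 - 3.92*q^4 - 1.68*q^3 - 3.21*q^2 - 2.0*q - 2.87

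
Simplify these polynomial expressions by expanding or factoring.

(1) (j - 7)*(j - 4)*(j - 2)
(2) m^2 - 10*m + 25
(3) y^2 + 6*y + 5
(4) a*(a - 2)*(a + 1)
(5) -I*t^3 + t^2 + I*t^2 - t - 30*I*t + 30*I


(1) = j^3 - 13*j^2 + 50*j - 56
(2) = (m - 5)^2
(3) = (y + 1)*(y + 5)
(4) = a^3 - a^2 - 2*a
(5) = (t - 5*I)*(t + 6*I)*(-I*t + I)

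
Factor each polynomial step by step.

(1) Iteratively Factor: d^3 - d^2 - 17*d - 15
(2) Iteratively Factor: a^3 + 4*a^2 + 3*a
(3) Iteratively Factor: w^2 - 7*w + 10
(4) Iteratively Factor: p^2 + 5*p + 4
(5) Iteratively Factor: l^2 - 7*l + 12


(1) = (d + 3)*(d^2 - 4*d - 5) = (d - 5)*(d + 3)*(d + 1)
(2) = (a + 3)*(a^2 + a) = a*(a + 3)*(a + 1)
(3) = (w - 2)*(w - 5)
(4) = (p + 1)*(p + 4)
(5) = (l - 3)*(l - 4)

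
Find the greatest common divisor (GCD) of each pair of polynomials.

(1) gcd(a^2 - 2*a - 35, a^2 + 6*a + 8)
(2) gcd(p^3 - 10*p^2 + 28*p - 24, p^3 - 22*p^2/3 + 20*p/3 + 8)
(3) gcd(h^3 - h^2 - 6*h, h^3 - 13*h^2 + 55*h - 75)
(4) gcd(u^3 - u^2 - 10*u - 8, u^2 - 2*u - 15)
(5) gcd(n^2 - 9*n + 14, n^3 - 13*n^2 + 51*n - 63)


(1) = gcd((a - 7)*(a + 5), (a + 2)*(a + 4)) = 1
(2) = p^2 - 8*p + 12
(3) = gcd(h*(h - 3)*(h + 2), (h - 5)^2*(h - 3)) = h - 3
(4) = 1
(5) = n - 7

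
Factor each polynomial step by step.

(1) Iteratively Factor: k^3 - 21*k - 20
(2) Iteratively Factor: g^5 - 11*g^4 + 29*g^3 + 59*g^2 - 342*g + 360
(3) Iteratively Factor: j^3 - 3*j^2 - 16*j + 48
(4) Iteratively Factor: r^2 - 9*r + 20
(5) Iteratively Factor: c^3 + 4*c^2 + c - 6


(1) = (k + 1)*(k^2 - k - 20) = (k - 5)*(k + 1)*(k + 4)
(2) = (g - 5)*(g^4 - 6*g^3 - g^2 + 54*g - 72) = (g - 5)*(g + 3)*(g^3 - 9*g^2 + 26*g - 24) = (g - 5)*(g - 2)*(g + 3)*(g^2 - 7*g + 12) = (g - 5)*(g - 3)*(g - 2)*(g + 3)*(g - 4)
(3) = (j - 4)*(j^2 + j - 12) = (j - 4)*(j + 4)*(j - 3)
(4) = (r - 5)*(r - 4)
(5) = (c - 1)*(c^2 + 5*c + 6) = (c - 1)*(c + 2)*(c + 3)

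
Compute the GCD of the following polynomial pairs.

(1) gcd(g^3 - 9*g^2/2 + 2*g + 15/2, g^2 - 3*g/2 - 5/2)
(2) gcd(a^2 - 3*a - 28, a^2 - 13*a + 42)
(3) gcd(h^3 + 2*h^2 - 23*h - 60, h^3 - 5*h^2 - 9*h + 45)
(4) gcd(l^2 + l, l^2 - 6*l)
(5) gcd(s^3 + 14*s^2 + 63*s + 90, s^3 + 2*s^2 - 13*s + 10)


(1) = g^2 - 3*g/2 - 5/2
(2) = gcd((a - 7)*(a + 4), (a - 7)*(a - 6)) = a - 7
(3) = h^2 - 2*h - 15
(4) = l
(5) = gcd((s + 3)*(s + 5)*(s + 6), (s - 2)*(s - 1)*(s + 5)) = s + 5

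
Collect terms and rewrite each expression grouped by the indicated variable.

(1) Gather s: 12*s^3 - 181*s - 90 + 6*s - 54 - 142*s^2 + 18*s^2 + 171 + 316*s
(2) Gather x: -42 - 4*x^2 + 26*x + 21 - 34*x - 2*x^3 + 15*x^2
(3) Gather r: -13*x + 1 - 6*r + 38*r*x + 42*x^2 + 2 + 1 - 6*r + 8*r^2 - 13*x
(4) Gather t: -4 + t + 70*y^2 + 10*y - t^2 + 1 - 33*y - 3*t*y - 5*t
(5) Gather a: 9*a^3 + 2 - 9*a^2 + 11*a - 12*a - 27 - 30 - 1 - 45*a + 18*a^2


(1) = 12*s^3 - 124*s^2 + 141*s + 27
(2) = -2*x^3 + 11*x^2 - 8*x - 21
(3) = 8*r^2 + r*(38*x - 12) + 42*x^2 - 26*x + 4
(4) = -t^2 + t*(-3*y - 4) + 70*y^2 - 23*y - 3
(5) = 9*a^3 + 9*a^2 - 46*a - 56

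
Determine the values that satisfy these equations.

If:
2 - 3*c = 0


Then:
c = 2/3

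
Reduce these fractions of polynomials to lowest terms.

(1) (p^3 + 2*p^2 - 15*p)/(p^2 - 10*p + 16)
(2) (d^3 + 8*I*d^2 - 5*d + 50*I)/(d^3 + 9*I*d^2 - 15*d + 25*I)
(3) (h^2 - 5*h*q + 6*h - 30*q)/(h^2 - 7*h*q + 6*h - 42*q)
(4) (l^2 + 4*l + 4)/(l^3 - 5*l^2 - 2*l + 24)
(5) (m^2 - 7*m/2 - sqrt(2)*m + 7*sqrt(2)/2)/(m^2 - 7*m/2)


(1) = (p^3 + 2*p^2 - 15*p)/(p^2 - 10*p + 16)
(2) = (d - 2*I)/(d - I)
(3) = (-h + 5*q)/(-h + 7*q)
(4) = (l + 2)/(l^2 - 7*l + 12)
(5) = (4*m - 4*sqrt(2))/(4*m)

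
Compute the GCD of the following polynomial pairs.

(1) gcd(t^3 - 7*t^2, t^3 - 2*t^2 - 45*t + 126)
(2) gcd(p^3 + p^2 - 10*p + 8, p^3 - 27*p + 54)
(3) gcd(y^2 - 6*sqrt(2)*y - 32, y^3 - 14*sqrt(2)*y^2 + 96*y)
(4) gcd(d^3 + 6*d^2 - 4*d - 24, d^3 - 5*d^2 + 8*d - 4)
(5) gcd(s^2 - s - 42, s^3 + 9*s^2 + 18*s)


(1) = gcd(t^2*(t - 7), (t - 6)*(t - 3)*(t + 7)) = 1
(2) = gcd((p - 2)*(p - 1)*(p + 4), (p - 3)^2*(p + 6)) = 1
(3) = y - 8*sqrt(2)
(4) = gcd((d - 2)*(d + 2)*(d + 6), (d - 2)^2*(d - 1)) = d - 2
(5) = gcd((s - 7)*(s + 6), s*(s + 3)*(s + 6)) = s + 6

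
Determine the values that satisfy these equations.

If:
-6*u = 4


Then:
u = -2/3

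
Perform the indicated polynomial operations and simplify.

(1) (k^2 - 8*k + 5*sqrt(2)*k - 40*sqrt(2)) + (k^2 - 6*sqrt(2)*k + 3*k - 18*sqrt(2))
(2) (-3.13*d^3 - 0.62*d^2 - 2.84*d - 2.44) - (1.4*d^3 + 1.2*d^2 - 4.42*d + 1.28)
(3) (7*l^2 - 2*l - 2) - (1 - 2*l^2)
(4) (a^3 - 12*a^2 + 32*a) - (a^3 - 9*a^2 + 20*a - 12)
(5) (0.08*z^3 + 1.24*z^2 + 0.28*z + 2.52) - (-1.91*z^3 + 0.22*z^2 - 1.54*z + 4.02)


(1) = 2*k^2 - 5*k - sqrt(2)*k - 58*sqrt(2)
(2) = -4.53*d^3 - 1.82*d^2 + 1.58*d - 3.72
(3) = 9*l^2 - 2*l - 3
(4) = -3*a^2 + 12*a + 12
(5) = 1.99*z^3 + 1.02*z^2 + 1.82*z - 1.5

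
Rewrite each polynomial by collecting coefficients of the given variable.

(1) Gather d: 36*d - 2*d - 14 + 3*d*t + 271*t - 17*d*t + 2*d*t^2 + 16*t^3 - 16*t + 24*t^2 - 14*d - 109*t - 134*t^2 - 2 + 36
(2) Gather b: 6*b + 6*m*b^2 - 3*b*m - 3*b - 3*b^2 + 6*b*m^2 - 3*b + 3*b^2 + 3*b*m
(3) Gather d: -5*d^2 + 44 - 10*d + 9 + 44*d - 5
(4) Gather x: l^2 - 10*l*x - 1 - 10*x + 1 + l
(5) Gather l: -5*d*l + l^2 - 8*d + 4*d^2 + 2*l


(1) = d*(2*t^2 - 14*t + 20) + 16*t^3 - 110*t^2 + 146*t + 20
(2) = 6*b^2*m + 6*b*m^2
(3) = -5*d^2 + 34*d + 48
(4) = l^2 + l + x*(-10*l - 10)
(5) = 4*d^2 - 8*d + l^2 + l*(2 - 5*d)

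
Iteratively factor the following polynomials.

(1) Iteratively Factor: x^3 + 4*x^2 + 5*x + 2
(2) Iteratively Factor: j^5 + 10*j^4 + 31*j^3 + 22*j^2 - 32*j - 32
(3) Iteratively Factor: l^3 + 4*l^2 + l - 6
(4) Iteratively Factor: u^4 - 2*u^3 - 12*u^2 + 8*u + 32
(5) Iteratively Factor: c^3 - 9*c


(1) = (x + 1)*(x^2 + 3*x + 2) = (x + 1)*(x + 2)*(x + 1)
(2) = (j + 2)*(j^4 + 8*j^3 + 15*j^2 - 8*j - 16) = (j - 1)*(j + 2)*(j^3 + 9*j^2 + 24*j + 16) = (j - 1)*(j + 2)*(j + 4)*(j^2 + 5*j + 4) = (j - 1)*(j + 2)*(j + 4)^2*(j + 1)
(3) = (l + 3)*(l^2 + l - 2) = (l + 2)*(l + 3)*(l - 1)
(4) = (u + 2)*(u^3 - 4*u^2 - 4*u + 16) = (u + 2)^2*(u^2 - 6*u + 8) = (u - 4)*(u + 2)^2*(u - 2)
(5) = (c - 3)*(c^2 + 3*c) = (c - 3)*(c + 3)*(c)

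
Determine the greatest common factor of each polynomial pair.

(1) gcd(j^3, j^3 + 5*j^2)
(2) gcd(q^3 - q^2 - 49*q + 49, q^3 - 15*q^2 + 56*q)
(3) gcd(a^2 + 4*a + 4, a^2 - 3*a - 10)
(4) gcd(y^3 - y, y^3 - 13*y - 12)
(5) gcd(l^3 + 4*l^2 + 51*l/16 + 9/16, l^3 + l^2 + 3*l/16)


(1) = gcd(j^3, j^2*(j + 5)) = j^2
(2) = q - 7
(3) = gcd((a + 2)^2, (a - 5)*(a + 2)) = a + 2
(4) = y + 1
(5) = l^2 + l + 3/16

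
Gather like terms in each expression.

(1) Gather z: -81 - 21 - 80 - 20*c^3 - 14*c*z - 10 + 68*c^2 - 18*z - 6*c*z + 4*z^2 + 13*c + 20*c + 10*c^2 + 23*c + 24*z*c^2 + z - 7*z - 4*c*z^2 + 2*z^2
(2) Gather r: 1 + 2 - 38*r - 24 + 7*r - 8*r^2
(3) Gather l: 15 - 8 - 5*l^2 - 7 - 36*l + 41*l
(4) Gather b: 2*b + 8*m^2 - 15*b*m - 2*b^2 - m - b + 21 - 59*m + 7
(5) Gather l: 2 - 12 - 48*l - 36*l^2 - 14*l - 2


(1) = -20*c^3 + 78*c^2 + 56*c + z^2*(6 - 4*c) + z*(24*c^2 - 20*c - 24) - 192
(2) = -8*r^2 - 31*r - 21
(3) = -5*l^2 + 5*l
(4) = -2*b^2 + b*(1 - 15*m) + 8*m^2 - 60*m + 28
(5) = -36*l^2 - 62*l - 12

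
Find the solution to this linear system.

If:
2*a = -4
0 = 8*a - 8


Then:
No Solution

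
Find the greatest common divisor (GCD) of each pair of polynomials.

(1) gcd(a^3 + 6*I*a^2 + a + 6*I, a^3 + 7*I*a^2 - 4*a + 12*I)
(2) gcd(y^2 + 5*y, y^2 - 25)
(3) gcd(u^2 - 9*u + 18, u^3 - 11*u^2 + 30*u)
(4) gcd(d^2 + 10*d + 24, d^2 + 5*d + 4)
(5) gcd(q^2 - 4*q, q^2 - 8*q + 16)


(1) = gcd((a - I)*(a + I)*(a + 6*I), (a - I)*(a + 2*I)*(a + 6*I)) = a^2 + 5*I*a + 6
(2) = y + 5
(3) = u - 6
(4) = d + 4
(5) = q - 4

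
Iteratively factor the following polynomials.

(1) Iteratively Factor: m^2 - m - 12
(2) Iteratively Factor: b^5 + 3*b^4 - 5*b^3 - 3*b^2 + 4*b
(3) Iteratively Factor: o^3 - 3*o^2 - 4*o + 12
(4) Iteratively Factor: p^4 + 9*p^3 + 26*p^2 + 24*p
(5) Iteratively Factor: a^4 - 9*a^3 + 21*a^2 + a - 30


(1) = (m - 4)*(m + 3)
(2) = (b - 1)*(b^4 + 4*b^3 - b^2 - 4*b) = (b - 1)^2*(b^3 + 5*b^2 + 4*b) = (b - 1)^2*(b + 1)*(b^2 + 4*b) = (b - 1)^2*(b + 1)*(b + 4)*(b)
(3) = (o - 3)*(o^2 - 4) = (o - 3)*(o + 2)*(o - 2)
(4) = (p + 3)*(p^3 + 6*p^2 + 8*p) = p*(p + 3)*(p^2 + 6*p + 8) = p*(p + 2)*(p + 3)*(p + 4)
(5) = (a - 2)*(a^3 - 7*a^2 + 7*a + 15) = (a - 5)*(a - 2)*(a^2 - 2*a - 3) = (a - 5)*(a - 2)*(a + 1)*(a - 3)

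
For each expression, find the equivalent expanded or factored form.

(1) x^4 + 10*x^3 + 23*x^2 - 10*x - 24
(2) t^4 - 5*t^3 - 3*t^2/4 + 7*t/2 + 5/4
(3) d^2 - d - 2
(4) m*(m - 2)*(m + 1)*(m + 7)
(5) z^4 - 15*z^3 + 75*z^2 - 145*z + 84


(1) = (x - 1)*(x + 1)*(x + 4)*(x + 6)
(2) = (t - 5)*(t - 1)*(t + 1/2)^2
(3) = (d - 2)*(d + 1)
(4) = m^4 + 6*m^3 - 9*m^2 - 14*m
(5) = (z - 7)*(z - 4)*(z - 3)*(z - 1)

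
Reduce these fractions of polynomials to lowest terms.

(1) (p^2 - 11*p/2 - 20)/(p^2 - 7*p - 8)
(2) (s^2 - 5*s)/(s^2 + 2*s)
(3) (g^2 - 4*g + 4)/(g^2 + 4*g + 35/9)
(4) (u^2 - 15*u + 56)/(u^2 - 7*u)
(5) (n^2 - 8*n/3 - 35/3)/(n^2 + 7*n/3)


(1) = (2*p + 5)/(2*p + 2)
(2) = (s - 5)/(s + 2)
(3) = (9*g^2 - 36*g + 36)/(9*g^2 + 36*g + 35)
(4) = (u - 8)/u
(5) = (n - 5)/n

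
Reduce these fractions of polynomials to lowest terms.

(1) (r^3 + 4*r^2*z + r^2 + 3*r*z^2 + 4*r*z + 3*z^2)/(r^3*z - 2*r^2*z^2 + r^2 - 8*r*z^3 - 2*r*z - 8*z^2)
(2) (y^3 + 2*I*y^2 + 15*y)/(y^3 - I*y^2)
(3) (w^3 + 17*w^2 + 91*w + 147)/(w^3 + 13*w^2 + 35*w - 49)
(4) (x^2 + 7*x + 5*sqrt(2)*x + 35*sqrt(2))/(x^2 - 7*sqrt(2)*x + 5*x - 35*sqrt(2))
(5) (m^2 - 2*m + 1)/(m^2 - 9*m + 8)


(1) = (-r^3 - 4*r^2*z - r^2 - 3*r*z^2 - 4*r*z - 3*z^2)/(-r^3*z + 2*r^2*z^2 - r^2 + 8*r*z^3 + 2*r*z + 8*z^2)
(2) = (y^2 + 2*I*y + 15)/(y^2 - I*y)
(3) = (w + 3)/(w - 1)
(4) = (x^2 + x*(7 + 5*sqrt(2)) + 35*sqrt(2))/(x^2 + x*(5 - 7*sqrt(2)) - 35*sqrt(2))
(5) = (m - 1)/(m - 8)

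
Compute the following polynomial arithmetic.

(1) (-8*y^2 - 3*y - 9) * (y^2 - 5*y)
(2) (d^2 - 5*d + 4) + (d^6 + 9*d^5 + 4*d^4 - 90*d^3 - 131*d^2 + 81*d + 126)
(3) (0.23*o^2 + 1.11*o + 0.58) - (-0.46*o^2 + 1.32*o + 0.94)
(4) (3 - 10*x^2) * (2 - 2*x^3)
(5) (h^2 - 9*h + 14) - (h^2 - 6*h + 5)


(1) = -8*y^4 + 37*y^3 + 6*y^2 + 45*y
(2) = d^6 + 9*d^5 + 4*d^4 - 90*d^3 - 130*d^2 + 76*d + 130
(3) = 0.69*o^2 - 0.21*o - 0.36
(4) = 20*x^5 - 6*x^3 - 20*x^2 + 6
(5) = 9 - 3*h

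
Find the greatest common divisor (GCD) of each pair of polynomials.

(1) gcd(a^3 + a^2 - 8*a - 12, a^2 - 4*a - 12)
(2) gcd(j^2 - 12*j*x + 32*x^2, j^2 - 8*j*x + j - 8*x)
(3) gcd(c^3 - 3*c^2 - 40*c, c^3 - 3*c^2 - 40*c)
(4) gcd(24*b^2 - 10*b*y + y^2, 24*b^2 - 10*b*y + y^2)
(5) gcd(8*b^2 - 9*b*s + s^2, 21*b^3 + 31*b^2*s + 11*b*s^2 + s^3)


(1) = gcd((a - 3)*(a + 2)^2, (a - 6)*(a + 2)) = a + 2
(2) = gcd((j - 8*x)*(j - 4*x), (j + 1)*(j - 8*x)) = -j + 8*x
(3) = c^3 - 3*c^2 - 40*c
(4) = gcd((-6*b + y)*(-4*b + y), (-6*b + y)*(-4*b + y)) = 24*b^2 - 10*b*y + y^2
(5) = 1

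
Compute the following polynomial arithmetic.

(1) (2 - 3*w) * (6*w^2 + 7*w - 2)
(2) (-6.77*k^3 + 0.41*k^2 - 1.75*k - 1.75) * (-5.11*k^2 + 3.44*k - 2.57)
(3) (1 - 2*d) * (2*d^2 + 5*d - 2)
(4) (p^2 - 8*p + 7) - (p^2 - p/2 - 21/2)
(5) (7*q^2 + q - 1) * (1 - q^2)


(1) = -18*w^3 - 9*w^2 + 20*w - 4
(2) = 34.5947*k^5 - 25.3839*k^4 + 27.7518*k^3 + 1.8688*k^2 - 1.5225*k + 4.4975
(3) = -4*d^3 - 8*d^2 + 9*d - 2
(4) = 35/2 - 15*p/2
(5) = -7*q^4 - q^3 + 8*q^2 + q - 1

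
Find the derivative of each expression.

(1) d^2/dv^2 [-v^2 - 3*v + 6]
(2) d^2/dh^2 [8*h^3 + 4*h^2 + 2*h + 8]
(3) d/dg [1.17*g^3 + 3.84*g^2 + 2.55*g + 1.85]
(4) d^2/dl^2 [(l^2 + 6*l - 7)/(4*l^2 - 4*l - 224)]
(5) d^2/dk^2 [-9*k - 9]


(1) = -2
(2) = 48*h + 8
(3) = 3.51*g^2 + 7.68*g + 2.55
(4) = 7/(2*(l^3 - 24*l^2 + 192*l - 512))
(5) = 0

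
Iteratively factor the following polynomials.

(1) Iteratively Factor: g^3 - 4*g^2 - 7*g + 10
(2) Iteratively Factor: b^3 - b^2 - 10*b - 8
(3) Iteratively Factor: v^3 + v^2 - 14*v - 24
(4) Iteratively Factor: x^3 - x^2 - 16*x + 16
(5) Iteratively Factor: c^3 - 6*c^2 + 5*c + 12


(1) = (g - 1)*(g^2 - 3*g - 10) = (g - 1)*(g + 2)*(g - 5)
(2) = (b + 1)*(b^2 - 2*b - 8) = (b - 4)*(b + 1)*(b + 2)
(3) = (v + 3)*(v^2 - 2*v - 8) = (v + 2)*(v + 3)*(v - 4)
(4) = (x - 1)*(x^2 - 16) = (x - 4)*(x - 1)*(x + 4)
(5) = (c - 4)*(c^2 - 2*c - 3) = (c - 4)*(c + 1)*(c - 3)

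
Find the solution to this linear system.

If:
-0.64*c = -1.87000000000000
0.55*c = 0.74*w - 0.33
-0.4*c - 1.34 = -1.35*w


Then:
No Solution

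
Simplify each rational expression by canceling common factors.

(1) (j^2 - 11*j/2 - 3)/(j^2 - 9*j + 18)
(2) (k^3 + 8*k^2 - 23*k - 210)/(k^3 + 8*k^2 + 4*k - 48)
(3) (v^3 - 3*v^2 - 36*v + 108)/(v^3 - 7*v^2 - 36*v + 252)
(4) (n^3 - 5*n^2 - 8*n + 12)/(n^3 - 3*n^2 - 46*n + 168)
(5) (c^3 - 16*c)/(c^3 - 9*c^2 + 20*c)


(1) = (2*j + 1)/(2*j - 6)
(2) = (k^2 + 2*k - 35)/(k^2 + 2*k - 8)
(3) = (v - 3)/(v - 7)
(4) = (n^2 + n - 2)/(n^2 + 3*n - 28)
(5) = (c + 4)/(c - 5)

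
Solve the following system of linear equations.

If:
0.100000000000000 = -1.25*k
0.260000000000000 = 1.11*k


Then:
No Solution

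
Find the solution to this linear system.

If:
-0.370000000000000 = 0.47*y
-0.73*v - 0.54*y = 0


Then:
v = 0.58
y = -0.79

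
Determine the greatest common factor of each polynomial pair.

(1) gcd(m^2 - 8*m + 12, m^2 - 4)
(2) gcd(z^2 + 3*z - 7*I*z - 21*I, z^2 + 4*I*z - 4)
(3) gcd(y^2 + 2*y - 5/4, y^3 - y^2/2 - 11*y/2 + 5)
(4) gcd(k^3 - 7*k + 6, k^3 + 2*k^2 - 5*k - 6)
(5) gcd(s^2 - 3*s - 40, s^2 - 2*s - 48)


(1) = gcd((m - 6)*(m - 2), (m - 2)*(m + 2)) = m - 2
(2) = 1
(3) = y + 5/2
(4) = k^2 + k - 6
(5) = gcd((s - 8)*(s + 5), (s - 8)*(s + 6)) = s - 8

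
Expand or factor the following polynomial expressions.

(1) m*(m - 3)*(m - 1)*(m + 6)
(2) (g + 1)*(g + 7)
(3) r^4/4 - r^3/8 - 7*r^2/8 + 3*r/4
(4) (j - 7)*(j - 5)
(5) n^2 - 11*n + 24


(1) = m^4 + 2*m^3 - 21*m^2 + 18*m
(2) = g^2 + 8*g + 7
(3) = r*(r/4 + 1/2)*(r - 3/2)*(r - 1)
(4) = j^2 - 12*j + 35
(5) = (n - 8)*(n - 3)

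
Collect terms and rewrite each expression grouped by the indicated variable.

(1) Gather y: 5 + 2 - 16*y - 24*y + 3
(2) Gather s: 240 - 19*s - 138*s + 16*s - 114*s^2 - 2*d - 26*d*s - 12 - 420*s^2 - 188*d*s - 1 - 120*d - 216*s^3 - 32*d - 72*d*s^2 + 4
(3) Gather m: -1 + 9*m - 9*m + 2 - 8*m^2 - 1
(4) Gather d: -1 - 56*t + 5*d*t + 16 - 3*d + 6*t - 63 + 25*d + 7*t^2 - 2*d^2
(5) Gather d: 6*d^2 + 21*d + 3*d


(1) = 10 - 40*y
(2) = -154*d - 216*s^3 + s^2*(-72*d - 534) + s*(-214*d - 141) + 231
(3) = -8*m^2
(4) = -2*d^2 + d*(5*t + 22) + 7*t^2 - 50*t - 48
(5) = 6*d^2 + 24*d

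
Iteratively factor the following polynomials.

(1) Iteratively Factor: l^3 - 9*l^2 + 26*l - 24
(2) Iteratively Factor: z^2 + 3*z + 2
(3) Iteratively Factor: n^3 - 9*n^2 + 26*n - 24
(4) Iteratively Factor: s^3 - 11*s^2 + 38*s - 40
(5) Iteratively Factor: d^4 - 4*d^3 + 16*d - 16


(1) = (l - 3)*(l^2 - 6*l + 8) = (l - 4)*(l - 3)*(l - 2)
(2) = (z + 2)*(z + 1)
(3) = (n - 3)*(n^2 - 6*n + 8) = (n - 4)*(n - 3)*(n - 2)
(4) = (s - 2)*(s^2 - 9*s + 20) = (s - 4)*(s - 2)*(s - 5)
(5) = (d - 2)*(d^3 - 2*d^2 - 4*d + 8) = (d - 2)^2*(d^2 - 4) = (d - 2)^2*(d + 2)*(d - 2)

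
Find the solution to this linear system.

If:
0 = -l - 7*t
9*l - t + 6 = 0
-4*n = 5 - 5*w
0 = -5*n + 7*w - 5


Then:
l = -21/32
n = -10/3
t = 3/32
w = -5/3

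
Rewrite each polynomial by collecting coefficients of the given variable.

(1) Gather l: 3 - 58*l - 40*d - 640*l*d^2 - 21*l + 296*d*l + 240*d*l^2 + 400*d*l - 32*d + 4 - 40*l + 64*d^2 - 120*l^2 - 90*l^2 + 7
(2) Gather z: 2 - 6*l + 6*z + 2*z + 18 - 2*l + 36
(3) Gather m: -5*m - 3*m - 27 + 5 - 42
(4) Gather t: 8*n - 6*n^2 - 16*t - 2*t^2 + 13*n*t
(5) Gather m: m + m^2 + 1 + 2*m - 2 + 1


(1) = 64*d^2 - 72*d + l^2*(240*d - 210) + l*(-640*d^2 + 696*d - 119) + 14
(2) = -8*l + 8*z + 56
(3) = -8*m - 64
(4) = -6*n^2 + 8*n - 2*t^2 + t*(13*n - 16)
(5) = m^2 + 3*m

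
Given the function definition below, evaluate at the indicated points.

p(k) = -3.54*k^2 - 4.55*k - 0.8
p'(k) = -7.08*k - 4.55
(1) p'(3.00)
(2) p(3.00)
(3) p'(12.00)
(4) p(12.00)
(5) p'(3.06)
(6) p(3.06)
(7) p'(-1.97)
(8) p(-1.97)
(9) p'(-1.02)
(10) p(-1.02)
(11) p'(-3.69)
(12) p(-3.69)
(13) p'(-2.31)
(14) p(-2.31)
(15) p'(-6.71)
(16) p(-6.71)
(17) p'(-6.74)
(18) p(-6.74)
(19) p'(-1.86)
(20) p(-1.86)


(1) = -25.79
(2) = -46.31
(3) = -89.51
(4) = -565.16
(5) = -26.21
(6) = -47.87
(7) = 9.40
(8) = -5.57
(9) = 2.67
(10) = 0.16
(11) = 21.58
(12) = -32.21
(13) = 11.80
(14) = -9.18
(15) = 42.96
(16) = -129.65
(17) = 43.17
(18) = -130.95
(19) = 8.62
(20) = -4.58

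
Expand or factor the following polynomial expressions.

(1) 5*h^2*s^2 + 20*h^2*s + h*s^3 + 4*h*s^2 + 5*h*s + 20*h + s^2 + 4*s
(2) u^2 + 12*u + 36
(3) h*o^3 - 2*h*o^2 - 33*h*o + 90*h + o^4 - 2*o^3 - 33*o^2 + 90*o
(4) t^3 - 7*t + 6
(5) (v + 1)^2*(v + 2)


(1) = (5*h + s)*(s + 4)*(h*s + 1)
(2) = (u + 6)^2
(3) = (h + o)*(o - 5)*(o - 3)*(o + 6)
(4) = (t - 2)*(t - 1)*(t + 3)
(5) = v^3 + 4*v^2 + 5*v + 2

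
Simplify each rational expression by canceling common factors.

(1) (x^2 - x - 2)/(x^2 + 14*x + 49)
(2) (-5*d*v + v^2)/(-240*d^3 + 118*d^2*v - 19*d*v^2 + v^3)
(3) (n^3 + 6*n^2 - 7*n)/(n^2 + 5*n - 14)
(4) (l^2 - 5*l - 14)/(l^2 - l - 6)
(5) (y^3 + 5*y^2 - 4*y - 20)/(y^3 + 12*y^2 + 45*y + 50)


(1) = (x^2 - x - 2)/(x^2 + 14*x + 49)
(2) = v/(48*d^2 - 14*d*v + v^2)
(3) = (n^2 - n)/(n - 2)
(4) = (l - 7)/(l - 3)
(5) = (y - 2)/(y + 5)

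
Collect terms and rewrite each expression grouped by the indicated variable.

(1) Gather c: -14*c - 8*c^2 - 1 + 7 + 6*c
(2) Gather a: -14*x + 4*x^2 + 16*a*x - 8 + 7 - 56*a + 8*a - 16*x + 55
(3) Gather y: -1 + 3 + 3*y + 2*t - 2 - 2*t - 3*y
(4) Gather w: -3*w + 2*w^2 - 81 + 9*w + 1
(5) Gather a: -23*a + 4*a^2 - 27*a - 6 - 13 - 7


(1) = -8*c^2 - 8*c + 6
(2) = a*(16*x - 48) + 4*x^2 - 30*x + 54
(3) = 0
(4) = 2*w^2 + 6*w - 80
(5) = 4*a^2 - 50*a - 26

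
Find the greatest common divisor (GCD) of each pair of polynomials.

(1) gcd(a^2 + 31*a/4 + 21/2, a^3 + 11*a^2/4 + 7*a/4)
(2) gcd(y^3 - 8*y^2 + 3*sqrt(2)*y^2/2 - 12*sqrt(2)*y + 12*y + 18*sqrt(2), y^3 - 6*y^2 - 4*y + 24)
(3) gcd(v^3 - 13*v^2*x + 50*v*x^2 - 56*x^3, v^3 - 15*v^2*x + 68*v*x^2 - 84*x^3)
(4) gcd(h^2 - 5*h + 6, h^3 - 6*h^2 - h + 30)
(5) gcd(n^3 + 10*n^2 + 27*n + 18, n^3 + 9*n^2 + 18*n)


(1) = gcd((a + 7/4)*(a + 6), a*(a + 1)*(a + 7/4)) = a + 7/4
(2) = gcd((y - 6)*(y - 2)*(y + 3*sqrt(2)/2), (y - 6)*(y - 2)*(y + 2)) = y^2 - 8*y + 12
(3) = v^2 - 9*v*x + 14*x^2
(4) = h - 3
(5) = n^2 + 9*n + 18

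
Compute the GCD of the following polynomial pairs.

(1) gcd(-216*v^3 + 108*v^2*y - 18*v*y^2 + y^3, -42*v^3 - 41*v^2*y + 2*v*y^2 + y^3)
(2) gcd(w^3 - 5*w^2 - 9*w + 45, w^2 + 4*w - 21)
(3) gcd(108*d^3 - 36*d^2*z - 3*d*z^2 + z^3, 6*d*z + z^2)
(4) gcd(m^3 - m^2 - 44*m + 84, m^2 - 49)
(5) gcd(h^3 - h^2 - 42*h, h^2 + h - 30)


(1) = gcd((-6*v + y)^3, (-6*v + y)*(v + y)*(7*v + y)) = -6*v + y
(2) = gcd((w - 5)*(w - 3)*(w + 3), (w - 3)*(w + 7)) = w - 3
(3) = gcd((-6*d + z)*(-3*d + z)*(6*d + z), z*(6*d + z)) = 6*d + z
(4) = m + 7
(5) = gcd(h*(h - 7)*(h + 6), (h - 5)*(h + 6)) = h + 6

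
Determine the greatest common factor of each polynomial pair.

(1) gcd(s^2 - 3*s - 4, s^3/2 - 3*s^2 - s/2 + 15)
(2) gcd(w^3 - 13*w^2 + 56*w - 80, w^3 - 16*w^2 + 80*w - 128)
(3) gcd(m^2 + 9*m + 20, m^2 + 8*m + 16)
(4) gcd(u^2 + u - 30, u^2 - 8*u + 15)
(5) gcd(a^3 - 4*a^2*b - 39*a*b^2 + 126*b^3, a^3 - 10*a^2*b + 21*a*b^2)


(1) = 1
(2) = w^2 - 8*w + 16
(3) = gcd((m + 4)*(m + 5), (m + 4)^2) = m + 4
(4) = gcd((u - 5)*(u + 6), (u - 5)*(u - 3)) = u - 5
(5) = a^2 - 10*a*b + 21*b^2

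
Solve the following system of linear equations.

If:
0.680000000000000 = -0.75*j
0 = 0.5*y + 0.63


Then:
j = -0.91
y = -1.26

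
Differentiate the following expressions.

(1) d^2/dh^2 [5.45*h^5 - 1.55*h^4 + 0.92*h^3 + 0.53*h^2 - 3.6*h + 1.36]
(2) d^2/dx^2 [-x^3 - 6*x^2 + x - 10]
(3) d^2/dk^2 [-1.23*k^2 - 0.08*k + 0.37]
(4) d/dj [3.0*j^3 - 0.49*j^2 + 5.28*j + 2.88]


(1) = 109.0*h^3 - 18.6*h^2 + 5.52*h + 1.06
(2) = -6*x - 12
(3) = -2.46000000000000
(4) = 9.0*j^2 - 0.98*j + 5.28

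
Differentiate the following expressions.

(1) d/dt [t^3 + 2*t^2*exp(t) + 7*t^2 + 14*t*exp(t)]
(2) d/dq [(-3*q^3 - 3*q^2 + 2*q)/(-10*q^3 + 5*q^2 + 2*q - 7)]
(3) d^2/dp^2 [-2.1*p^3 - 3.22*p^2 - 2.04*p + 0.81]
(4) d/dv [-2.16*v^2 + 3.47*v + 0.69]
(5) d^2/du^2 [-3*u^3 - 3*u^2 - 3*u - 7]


(1) = 2*t^2*exp(t) + 3*t^2 + 18*t*exp(t) + 14*t + 14*exp(t)
(2) = (-45*q^4 + 28*q^3 + 47*q^2 + 42*q - 14)/(100*q^6 - 100*q^5 - 15*q^4 + 160*q^3 - 66*q^2 - 28*q + 49)
(3) = -12.6*p - 6.44
(4) = 3.47 - 4.32*v
(5) = -18*u - 6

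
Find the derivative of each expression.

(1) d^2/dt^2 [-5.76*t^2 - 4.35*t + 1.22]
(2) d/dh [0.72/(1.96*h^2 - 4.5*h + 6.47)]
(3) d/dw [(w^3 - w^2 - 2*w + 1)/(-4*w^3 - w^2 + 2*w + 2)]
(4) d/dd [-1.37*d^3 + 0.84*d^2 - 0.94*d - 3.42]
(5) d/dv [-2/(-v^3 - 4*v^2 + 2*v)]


(1) = -11.5200000000000
(2) = (3.24 - 2.8224*h)/(1.96*h^2 - 4.5*h + 6.47)^2
(3) = (-5*w^4 - 12*w^3 + 14*w^2 - 2*w - 6)/(16*w^6 + 8*w^5 - 15*w^4 - 20*w^3 + 8*w + 4)
(4) = -4.11*d^2 + 1.68*d - 0.94
(5) = 2*(-3*v^2 - 8*v + 2)/(v^2*(v^2 + 4*v - 2)^2)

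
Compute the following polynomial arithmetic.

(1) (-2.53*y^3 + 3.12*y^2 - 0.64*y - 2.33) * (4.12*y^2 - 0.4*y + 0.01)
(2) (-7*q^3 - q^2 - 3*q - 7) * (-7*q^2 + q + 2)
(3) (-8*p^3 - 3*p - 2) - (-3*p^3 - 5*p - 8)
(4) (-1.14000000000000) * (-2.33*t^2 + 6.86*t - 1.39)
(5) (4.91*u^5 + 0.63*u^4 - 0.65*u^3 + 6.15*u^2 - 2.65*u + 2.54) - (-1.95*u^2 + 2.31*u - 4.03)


(1) = -10.4236*y^5 + 13.8664*y^4 - 3.9101*y^3 - 9.3124*y^2 + 0.9256*y - 0.0233
(2) = 49*q^5 + 6*q^3 + 44*q^2 - 13*q - 14
(3) = -5*p^3 + 2*p + 6
(4) = 2.6562*t^2 - 7.8204*t + 1.5846
(5) = 4.91*u^5 + 0.63*u^4 - 0.65*u^3 + 8.1*u^2 - 4.96*u + 6.57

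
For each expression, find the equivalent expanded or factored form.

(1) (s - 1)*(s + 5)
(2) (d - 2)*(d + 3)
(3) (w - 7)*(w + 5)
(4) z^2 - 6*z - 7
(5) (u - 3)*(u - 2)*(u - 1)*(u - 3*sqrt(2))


(1) = s^2 + 4*s - 5
(2) = d^2 + d - 6
(3) = w^2 - 2*w - 35
(4) = (z - 7)*(z + 1)
(5) = u^4 - 6*u^3 - 3*sqrt(2)*u^3 + 11*u^2 + 18*sqrt(2)*u^2 - 33*sqrt(2)*u - 6*u + 18*sqrt(2)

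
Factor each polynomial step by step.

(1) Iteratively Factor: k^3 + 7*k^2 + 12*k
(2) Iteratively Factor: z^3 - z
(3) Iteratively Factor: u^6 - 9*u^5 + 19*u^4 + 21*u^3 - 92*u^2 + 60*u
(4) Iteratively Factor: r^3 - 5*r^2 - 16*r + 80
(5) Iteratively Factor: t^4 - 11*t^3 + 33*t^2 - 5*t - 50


(1) = (k + 3)*(k^2 + 4*k) = (k + 3)*(k + 4)*(k)
(2) = (z + 1)*(z^2 - z) = z*(z + 1)*(z - 1)
(3) = (u)*(u^5 - 9*u^4 + 19*u^3 + 21*u^2 - 92*u + 60) = u*(u - 5)*(u^4 - 4*u^3 - u^2 + 16*u - 12) = u*(u - 5)*(u - 1)*(u^3 - 3*u^2 - 4*u + 12) = u*(u - 5)*(u - 2)*(u - 1)*(u^2 - u - 6) = u*(u - 5)*(u - 2)*(u - 1)*(u + 2)*(u - 3)
(4) = (r - 5)*(r^2 - 16) = (r - 5)*(r - 4)*(r + 4)
(5) = (t - 5)*(t^3 - 6*t^2 + 3*t + 10) = (t - 5)*(t + 1)*(t^2 - 7*t + 10) = (t - 5)^2*(t + 1)*(t - 2)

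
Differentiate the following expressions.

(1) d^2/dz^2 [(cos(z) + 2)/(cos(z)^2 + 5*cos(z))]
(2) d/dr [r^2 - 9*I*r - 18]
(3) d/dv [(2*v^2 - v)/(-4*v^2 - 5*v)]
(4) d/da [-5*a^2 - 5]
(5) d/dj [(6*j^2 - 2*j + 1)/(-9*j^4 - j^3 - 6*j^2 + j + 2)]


(1) = (2*(cos(z) + 2)*(2*cos(z) + 5)^2*sin(z)^2 - (cos(z) + 5)^2*cos(z)^3 + (cos(z) + 5)*(20*cos(z) + 23*cos(2*z) + 4*cos(3*z) - 5)*cos(z)/2)/((cos(z) + 5)^3*cos(z)^3)
(2) = 2*r - 9*I
(3) = -14/(16*v^2 + 40*v + 25)
(4) = -10*a
(5) = (108*j^5 - 48*j^4 + 32*j^3 - 3*j^2 + 36*j - 5)/(81*j^8 + 18*j^7 + 109*j^6 - 6*j^5 - 2*j^4 - 16*j^3 - 23*j^2 + 4*j + 4)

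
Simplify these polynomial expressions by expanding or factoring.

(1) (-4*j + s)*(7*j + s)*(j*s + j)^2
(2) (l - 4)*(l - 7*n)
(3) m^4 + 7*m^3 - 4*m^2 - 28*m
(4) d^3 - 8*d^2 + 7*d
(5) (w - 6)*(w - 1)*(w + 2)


(1) = -28*j^4*s^2 - 56*j^4*s - 28*j^4 + 3*j^3*s^3 + 6*j^3*s^2 + 3*j^3*s + j^2*s^4 + 2*j^2*s^3 + j^2*s^2
(2) = l^2 - 7*l*n - 4*l + 28*n
(3) = m*(m - 2)*(m + 2)*(m + 7)
(4) = d*(d - 7)*(d - 1)
(5) = w^3 - 5*w^2 - 8*w + 12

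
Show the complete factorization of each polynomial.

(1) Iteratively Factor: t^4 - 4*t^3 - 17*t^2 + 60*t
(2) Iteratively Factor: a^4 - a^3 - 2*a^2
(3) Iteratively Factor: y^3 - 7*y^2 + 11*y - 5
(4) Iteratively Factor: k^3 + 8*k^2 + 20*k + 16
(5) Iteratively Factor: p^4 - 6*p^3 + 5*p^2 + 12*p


(1) = (t)*(t^3 - 4*t^2 - 17*t + 60) = t*(t - 3)*(t^2 - t - 20) = t*(t - 3)*(t + 4)*(t - 5)
(2) = (a)*(a^3 - a^2 - 2*a) = a*(a - 2)*(a^2 + a) = a^2*(a - 2)*(a + 1)
(3) = (y - 5)*(y^2 - 2*y + 1) = (y - 5)*(y - 1)*(y - 1)
(4) = (k + 4)*(k^2 + 4*k + 4) = (k + 2)*(k + 4)*(k + 2)
(5) = (p - 3)*(p^3 - 3*p^2 - 4*p) = (p - 3)*(p + 1)*(p^2 - 4*p) = (p - 4)*(p - 3)*(p + 1)*(p)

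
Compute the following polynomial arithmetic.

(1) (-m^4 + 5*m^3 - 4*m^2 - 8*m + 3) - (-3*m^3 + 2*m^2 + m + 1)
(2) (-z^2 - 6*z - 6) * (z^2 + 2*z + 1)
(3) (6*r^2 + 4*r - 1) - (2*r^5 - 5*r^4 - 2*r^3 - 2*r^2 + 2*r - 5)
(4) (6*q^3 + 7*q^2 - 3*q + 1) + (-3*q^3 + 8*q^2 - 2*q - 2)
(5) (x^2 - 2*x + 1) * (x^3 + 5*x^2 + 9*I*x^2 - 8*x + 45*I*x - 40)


(1) = -m^4 + 8*m^3 - 6*m^2 - 9*m + 2
(2) = -z^4 - 8*z^3 - 19*z^2 - 18*z - 6
(3) = -2*r^5 + 5*r^4 + 2*r^3 + 8*r^2 + 2*r + 4
(4) = 3*q^3 + 15*q^2 - 5*q - 1
(5) = x^5 + 3*x^4 + 9*I*x^4 - 17*x^3 + 27*I*x^3 - 19*x^2 - 81*I*x^2 + 72*x + 45*I*x - 40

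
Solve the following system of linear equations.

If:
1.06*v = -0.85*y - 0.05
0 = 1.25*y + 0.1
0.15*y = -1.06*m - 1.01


Then:
m = -0.94
v = 0.02
y = -0.08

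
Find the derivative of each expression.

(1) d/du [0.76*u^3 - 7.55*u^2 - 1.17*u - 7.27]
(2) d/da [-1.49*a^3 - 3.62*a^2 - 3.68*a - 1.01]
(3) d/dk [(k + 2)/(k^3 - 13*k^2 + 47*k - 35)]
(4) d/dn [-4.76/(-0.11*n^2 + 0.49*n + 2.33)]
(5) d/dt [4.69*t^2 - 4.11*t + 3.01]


(1) = 2.28*u^2 - 15.1*u - 1.17
(2) = -4.47*a^2 - 7.24*a - 3.68
(3) = (k^3 - 13*k^2 + 47*k - (k + 2)*(3*k^2 - 26*k + 47) - 35)/(k^3 - 13*k^2 + 47*k - 35)^2
(4) = (2.3324 - 1.0472*n)/(-0.11*n^2 + 0.49*n + 2.33)^2
(5) = 9.38*t - 4.11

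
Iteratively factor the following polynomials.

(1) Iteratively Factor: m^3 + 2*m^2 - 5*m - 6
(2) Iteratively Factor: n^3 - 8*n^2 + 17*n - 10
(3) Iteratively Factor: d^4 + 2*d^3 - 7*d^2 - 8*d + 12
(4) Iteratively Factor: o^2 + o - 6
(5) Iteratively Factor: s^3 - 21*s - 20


(1) = (m + 3)*(m^2 - m - 2) = (m + 1)*(m + 3)*(m - 2)
(2) = (n - 2)*(n^2 - 6*n + 5) = (n - 5)*(n - 2)*(n - 1)
(3) = (d - 1)*(d^3 + 3*d^2 - 4*d - 12) = (d - 2)*(d - 1)*(d^2 + 5*d + 6) = (d - 2)*(d - 1)*(d + 3)*(d + 2)
(4) = (o - 2)*(o + 3)
(5) = (s + 1)*(s^2 - s - 20) = (s + 1)*(s + 4)*(s - 5)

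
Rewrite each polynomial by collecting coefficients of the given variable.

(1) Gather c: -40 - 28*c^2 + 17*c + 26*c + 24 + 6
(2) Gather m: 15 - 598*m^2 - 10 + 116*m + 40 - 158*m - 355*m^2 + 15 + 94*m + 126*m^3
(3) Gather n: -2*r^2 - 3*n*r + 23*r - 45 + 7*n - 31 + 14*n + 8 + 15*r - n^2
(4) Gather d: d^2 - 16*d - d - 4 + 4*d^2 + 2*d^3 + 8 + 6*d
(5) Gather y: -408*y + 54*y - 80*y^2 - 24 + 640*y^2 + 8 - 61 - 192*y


(1) = -28*c^2 + 43*c - 10
(2) = 126*m^3 - 953*m^2 + 52*m + 60
(3) = -n^2 + n*(21 - 3*r) - 2*r^2 + 38*r - 68
(4) = 2*d^3 + 5*d^2 - 11*d + 4
(5) = 560*y^2 - 546*y - 77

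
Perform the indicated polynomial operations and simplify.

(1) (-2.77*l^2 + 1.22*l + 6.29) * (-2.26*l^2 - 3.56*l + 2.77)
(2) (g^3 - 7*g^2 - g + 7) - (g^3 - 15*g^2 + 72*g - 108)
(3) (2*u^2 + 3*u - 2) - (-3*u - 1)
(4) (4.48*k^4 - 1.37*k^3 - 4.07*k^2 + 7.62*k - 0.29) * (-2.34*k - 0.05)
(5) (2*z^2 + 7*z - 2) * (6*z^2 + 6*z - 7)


(1) = 6.2602*l^4 + 7.104*l^3 - 26.2315*l^2 - 19.013*l + 17.4233
(2) = 8*g^2 - 73*g + 115
(3) = 2*u^2 + 6*u - 1
(4) = -10.4832*k^5 + 2.9818*k^4 + 9.5923*k^3 - 17.6273*k^2 + 0.2976*k + 0.0145
(5) = 12*z^4 + 54*z^3 + 16*z^2 - 61*z + 14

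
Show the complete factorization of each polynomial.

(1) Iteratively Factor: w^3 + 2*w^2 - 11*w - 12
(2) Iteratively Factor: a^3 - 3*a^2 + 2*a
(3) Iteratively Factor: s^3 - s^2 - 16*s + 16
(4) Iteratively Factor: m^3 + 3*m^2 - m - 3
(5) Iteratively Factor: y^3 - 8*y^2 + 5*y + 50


(1) = (w + 4)*(w^2 - 2*w - 3) = (w - 3)*(w + 4)*(w + 1)
(2) = (a - 2)*(a^2 - a) = a*(a - 2)*(a - 1)
(3) = (s - 1)*(s^2 - 16) = (s - 4)*(s - 1)*(s + 4)
(4) = (m + 1)*(m^2 + 2*m - 3) = (m - 1)*(m + 1)*(m + 3)
(5) = (y + 2)*(y^2 - 10*y + 25) = (y - 5)*(y + 2)*(y - 5)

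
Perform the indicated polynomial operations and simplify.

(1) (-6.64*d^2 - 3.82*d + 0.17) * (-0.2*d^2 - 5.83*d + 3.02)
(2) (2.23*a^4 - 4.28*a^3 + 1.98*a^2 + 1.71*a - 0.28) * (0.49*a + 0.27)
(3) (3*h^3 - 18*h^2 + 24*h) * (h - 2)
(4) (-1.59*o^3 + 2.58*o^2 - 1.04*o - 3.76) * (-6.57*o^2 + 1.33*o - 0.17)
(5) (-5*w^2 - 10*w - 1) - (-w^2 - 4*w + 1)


(1) = 1.328*d^4 + 39.4752*d^3 + 2.1838*d^2 - 12.5275*d + 0.5134
(2) = 1.0927*a^5 - 1.4951*a^4 - 0.1854*a^3 + 1.3725*a^2 + 0.3245*a - 0.0756
(3) = 3*h^4 - 24*h^3 + 60*h^2 - 48*h
(4) = 10.4463*o^5 - 19.0653*o^4 + 10.5345*o^3 + 22.8814*o^2 - 4.824*o + 0.6392
(5) = -4*w^2 - 6*w - 2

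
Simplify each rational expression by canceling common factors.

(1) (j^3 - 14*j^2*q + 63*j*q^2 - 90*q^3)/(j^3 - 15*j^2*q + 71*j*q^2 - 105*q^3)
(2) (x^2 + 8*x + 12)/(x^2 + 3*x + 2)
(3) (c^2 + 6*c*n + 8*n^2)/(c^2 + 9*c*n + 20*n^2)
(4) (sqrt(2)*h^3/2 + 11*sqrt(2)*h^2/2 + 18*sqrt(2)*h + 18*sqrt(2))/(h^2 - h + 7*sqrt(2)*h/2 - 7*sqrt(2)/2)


(1) = (-j + 6*q)/(-j + 7*q)
(2) = (x + 6)/(x + 1)
(3) = (c + 2*n)/(c + 5*n)
(4) = (2*sqrt(2)*h^3 + 22*sqrt(2)*h^2 + 72*sqrt(2)*h + 72*sqrt(2))/(4*h^2 + h*(-4 + 14*sqrt(2)) - 14*sqrt(2))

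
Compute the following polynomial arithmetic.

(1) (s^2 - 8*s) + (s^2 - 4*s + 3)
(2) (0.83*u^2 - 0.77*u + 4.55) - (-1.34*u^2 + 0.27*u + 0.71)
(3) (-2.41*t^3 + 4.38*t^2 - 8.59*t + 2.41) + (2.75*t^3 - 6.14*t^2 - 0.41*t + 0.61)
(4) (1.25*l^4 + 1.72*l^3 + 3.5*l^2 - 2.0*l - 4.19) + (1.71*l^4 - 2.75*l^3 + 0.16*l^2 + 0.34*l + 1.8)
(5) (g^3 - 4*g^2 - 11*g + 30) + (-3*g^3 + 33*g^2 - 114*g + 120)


(1) = 2*s^2 - 12*s + 3
(2) = 2.17*u^2 - 1.04*u + 3.84
(3) = 0.34*t^3 - 1.76*t^2 - 9.0*t + 3.02
(4) = 2.96*l^4 - 1.03*l^3 + 3.66*l^2 - 1.66*l - 2.39
(5) = -2*g^3 + 29*g^2 - 125*g + 150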